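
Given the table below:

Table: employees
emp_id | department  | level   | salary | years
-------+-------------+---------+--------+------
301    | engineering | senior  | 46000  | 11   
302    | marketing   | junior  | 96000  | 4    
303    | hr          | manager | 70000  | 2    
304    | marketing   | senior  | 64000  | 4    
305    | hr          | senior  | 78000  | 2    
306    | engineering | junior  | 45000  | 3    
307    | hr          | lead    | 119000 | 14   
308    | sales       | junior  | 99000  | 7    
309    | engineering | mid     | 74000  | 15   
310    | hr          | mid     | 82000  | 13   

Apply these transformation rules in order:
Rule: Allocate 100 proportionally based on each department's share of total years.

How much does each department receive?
engineering: 38.67, hr: 41.33, marketing: 10.67, sales: 9.33

Step 1: Calculate total years = 75
Step 2: Calculate each department's proportion:
  engineering: 29/75 = 38.67% → 38.67
  hr: 31/75 = 41.33% → 41.33
  marketing: 8/75 = 10.67% → 10.67
  sales: 7/75 = 9.33% → 9.33
Step 3: Verify: sum of allocations ≈ 100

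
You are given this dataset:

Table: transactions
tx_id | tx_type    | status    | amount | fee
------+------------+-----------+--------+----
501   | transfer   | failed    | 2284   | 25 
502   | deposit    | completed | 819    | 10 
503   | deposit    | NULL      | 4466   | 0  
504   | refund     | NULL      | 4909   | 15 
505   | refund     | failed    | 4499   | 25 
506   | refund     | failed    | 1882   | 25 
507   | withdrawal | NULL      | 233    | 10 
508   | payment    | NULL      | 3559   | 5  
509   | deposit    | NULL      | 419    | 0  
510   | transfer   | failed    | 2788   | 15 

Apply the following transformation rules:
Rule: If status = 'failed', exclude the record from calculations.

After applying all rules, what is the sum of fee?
40

Step 1: Identify records where status = 'failed'
Step 2: The excluded records sum to 90
Step 3: Original total fee = 130
Step 4: Remaining total = 130 - 90 = 40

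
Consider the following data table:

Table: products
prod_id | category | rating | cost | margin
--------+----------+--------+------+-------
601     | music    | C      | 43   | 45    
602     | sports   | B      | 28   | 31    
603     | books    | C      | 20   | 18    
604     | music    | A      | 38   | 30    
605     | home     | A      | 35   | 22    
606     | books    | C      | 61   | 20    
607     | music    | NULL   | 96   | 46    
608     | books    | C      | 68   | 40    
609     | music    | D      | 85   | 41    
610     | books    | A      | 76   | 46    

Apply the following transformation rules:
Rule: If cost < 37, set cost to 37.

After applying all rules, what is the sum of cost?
578

Step 1: 3 records have cost < 37
Step 2: These records originally summed to 83
Step 3: After setting to minimum: 3 × 37 = 111
Step 4: Unaffected records sum: 467
Step 5: Final sum = 111 + 467 = 578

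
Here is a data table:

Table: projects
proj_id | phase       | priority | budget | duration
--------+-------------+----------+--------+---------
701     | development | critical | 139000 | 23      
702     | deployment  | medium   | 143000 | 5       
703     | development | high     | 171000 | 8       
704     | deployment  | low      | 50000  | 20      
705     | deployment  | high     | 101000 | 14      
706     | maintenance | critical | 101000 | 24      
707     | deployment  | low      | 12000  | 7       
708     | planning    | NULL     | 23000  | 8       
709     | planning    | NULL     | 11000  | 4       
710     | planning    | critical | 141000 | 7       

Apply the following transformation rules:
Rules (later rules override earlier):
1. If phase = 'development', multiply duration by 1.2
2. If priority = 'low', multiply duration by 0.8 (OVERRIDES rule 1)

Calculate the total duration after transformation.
120.8

Step 1: Rule 2 takes priority for records with priority = 'low'
  - 2 records: 27 × 0.8 = 21.6
Step 2: Rule 1 applies to remaining records with phase = 'development'
  - 2 records: 31 × 1.2 = 37.2
Step 3: Other records unchanged: 62
Step 4: Final sum = 21.6 + 37.2 + 62 = 120.8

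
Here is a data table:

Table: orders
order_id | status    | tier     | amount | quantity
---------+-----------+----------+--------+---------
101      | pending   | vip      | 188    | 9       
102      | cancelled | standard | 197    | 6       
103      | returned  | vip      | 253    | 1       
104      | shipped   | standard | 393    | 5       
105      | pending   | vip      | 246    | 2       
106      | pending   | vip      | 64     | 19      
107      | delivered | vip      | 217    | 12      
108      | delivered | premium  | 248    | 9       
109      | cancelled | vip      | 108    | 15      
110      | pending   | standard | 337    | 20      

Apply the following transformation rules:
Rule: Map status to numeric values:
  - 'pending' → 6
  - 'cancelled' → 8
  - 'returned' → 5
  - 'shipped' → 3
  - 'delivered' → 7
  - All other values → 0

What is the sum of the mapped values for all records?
62

Step 1: Apply mapping to each record
Step 2: Count by status:
  'pending': 4 records × 6 = 24
  'cancelled': 2 records × 8 = 16
  'returned': 1 records × 5 = 5
  'shipped': 1 records × 3 = 3
  'delivered': 2 records × 7 = 14
Step 3: Sum all mapped values = 62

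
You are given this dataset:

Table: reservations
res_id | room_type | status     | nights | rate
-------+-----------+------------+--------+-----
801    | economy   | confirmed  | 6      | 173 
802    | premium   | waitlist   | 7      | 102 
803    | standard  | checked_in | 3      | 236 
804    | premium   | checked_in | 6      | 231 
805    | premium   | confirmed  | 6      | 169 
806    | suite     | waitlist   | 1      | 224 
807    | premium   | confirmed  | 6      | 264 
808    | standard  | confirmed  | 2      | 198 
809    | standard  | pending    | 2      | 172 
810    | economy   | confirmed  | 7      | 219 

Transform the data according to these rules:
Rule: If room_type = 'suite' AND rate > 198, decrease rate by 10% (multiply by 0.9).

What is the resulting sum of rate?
1965.6

Step 1: Find records where room_type = 'suite' AND rate > 198
Step 2: 1 records match, summing to 224
Step 3: After multiplier: 224 × 0.9 = 201.6
Step 4: Unaffected records sum: 1764
Step 5: Final sum = 201.6 + 1764 = 1965.6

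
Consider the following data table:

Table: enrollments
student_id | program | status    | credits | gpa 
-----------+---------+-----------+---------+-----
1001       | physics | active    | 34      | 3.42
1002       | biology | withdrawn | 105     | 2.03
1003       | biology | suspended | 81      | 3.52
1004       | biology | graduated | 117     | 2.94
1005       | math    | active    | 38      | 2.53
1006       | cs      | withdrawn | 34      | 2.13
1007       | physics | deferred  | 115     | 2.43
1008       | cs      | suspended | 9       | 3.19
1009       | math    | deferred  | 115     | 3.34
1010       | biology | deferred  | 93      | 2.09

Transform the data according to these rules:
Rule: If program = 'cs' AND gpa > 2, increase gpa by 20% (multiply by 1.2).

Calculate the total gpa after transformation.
28.68

Step 1: Find records where program = 'cs' AND gpa > 2
Step 2: 2 records match, summing to 5.32
Step 3: After multiplier: 5.32 × 1.2 = 6.38
Step 4: Unaffected records sum: 22.3
Step 5: Final sum = 6.38 + 22.3 = 28.68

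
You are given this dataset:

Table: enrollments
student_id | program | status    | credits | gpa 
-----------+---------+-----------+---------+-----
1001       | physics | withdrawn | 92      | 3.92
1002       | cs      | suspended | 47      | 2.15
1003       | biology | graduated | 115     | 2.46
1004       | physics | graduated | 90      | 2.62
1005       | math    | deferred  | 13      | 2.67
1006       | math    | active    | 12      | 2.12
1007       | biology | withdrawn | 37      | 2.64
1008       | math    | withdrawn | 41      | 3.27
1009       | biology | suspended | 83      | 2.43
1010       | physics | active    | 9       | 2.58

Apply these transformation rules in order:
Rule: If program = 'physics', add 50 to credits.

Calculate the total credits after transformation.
689

Step 1: Count records where program = 'physics': 3
Step 2: Total bonus added: 3 × 50 = 150
Step 3: Original sum of credits: 539
Step 4: Final sum = 539 + 150 = 689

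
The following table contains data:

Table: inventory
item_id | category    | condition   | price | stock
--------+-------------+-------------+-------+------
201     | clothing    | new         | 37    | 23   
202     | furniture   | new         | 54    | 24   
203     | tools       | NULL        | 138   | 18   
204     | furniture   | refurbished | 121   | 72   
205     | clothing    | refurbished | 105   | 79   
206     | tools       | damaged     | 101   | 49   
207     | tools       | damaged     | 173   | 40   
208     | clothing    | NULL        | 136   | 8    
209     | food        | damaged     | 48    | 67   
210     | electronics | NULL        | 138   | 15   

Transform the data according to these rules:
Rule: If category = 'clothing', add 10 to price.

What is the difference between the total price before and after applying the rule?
30

Step 1: Original sum of price = 1051
Step 2: 3 records have category = 'clothing'
Step 3: Each affected record changes by 10
Step 4: Total change = 3 × 10 = 30
Step 5: New sum = 1051 + 30 = 1081
Step 6: Difference = |1081 - 1051| = 30
        (Sum increased by 30)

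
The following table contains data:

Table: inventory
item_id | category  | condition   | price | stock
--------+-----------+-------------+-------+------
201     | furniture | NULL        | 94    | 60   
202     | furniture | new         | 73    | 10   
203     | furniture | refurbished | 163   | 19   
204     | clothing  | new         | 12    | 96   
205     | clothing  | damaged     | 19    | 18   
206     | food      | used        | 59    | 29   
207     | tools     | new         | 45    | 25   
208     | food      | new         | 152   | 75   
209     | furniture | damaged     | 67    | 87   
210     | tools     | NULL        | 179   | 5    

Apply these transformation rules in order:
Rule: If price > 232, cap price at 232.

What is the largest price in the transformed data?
179

Step 1: Original maximum price = 179
Step 2: Check cap of 232 against maximum
Step 3: No records exceed the cap (max 179 <= cap 232), so no capping applies
Step 4: Maximum after transformation = 179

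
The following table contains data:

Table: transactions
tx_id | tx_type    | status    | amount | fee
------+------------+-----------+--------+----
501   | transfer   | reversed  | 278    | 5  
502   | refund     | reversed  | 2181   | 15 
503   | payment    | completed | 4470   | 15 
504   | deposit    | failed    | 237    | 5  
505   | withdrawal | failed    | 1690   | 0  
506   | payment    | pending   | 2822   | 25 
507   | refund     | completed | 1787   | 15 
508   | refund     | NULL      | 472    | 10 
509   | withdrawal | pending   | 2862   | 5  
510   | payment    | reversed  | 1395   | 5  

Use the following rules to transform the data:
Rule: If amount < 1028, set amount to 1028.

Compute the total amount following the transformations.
20291

Step 1: 3 records have amount < 1028
Step 2: These records originally summed to 987
Step 3: After setting to minimum: 3 × 1028 = 3084
Step 4: Unaffected records sum: 17207
Step 5: Final sum = 3084 + 17207 = 20291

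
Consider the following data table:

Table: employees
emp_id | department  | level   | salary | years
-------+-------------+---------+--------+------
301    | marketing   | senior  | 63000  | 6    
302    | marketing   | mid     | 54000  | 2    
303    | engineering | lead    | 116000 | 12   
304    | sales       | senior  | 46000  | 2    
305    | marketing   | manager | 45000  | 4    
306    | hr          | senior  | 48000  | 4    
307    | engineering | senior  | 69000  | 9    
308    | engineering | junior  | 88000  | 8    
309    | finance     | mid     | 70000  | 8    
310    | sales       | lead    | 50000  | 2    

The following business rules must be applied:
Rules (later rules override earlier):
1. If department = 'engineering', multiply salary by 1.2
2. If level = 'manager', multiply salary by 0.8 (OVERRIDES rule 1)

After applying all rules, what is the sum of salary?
694600.0

Step 1: Rule 2 takes priority for records with level = 'manager'
  - 1 records: 45000 × 0.8 = 36000.0
Step 2: Rule 1 applies to remaining records with department = 'engineering'
  - 3 records: 273000 × 1.2 = 327600.0
Step 3: Other records unchanged: 331000
Step 4: Final sum = 36000.0 + 327600.0 + 331000 = 694600.0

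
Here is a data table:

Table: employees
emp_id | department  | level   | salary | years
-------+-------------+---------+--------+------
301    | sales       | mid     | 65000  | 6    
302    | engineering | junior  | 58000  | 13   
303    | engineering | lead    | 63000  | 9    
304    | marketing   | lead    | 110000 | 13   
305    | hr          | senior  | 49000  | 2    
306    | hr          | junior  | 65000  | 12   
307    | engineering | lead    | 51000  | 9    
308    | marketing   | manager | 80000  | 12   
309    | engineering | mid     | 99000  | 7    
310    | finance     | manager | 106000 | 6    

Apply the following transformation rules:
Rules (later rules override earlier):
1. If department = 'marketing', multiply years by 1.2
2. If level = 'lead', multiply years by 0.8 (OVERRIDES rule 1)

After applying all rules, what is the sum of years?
85.2

Step 1: Rule 2 takes priority for records with level = 'lead'
  - 3 records: 31 × 0.8 = 24.8
Step 2: Rule 1 applies to remaining records with department = 'marketing'
  - 1 records: 12 × 1.2 = 14.4
Step 3: Other records unchanged: 46
Step 4: Final sum = 24.8 + 14.4 + 46 = 85.2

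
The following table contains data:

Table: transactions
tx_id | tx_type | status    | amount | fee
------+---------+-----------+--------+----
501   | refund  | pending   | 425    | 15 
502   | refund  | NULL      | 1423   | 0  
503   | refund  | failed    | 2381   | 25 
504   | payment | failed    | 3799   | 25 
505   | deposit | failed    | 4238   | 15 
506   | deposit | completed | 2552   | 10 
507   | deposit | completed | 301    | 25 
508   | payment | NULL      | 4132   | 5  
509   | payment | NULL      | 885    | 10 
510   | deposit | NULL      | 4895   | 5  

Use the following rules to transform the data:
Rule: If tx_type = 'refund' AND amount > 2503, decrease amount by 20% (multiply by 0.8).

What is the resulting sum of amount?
25031

Step 1: Find records where tx_type = 'refund' AND amount > 2503
Step 2: 0 records match, summing to 0
Step 3: After multiplier: 0 × 0.8 = 0.0
Step 4: Unaffected records sum: 25031
Step 5: Final sum = 0.0 + 25031 = 25031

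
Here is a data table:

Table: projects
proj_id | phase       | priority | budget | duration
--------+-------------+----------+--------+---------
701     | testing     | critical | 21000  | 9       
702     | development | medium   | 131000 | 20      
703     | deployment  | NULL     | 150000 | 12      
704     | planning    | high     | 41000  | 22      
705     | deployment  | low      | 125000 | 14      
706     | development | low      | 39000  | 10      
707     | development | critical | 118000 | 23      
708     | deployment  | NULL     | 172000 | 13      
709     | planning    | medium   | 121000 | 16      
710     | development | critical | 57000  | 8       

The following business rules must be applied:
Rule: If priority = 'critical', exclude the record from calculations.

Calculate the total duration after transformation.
107

Step 1: Identify records where priority = 'critical'
Step 2: The excluded records sum to 40
Step 3: Original total duration = 147
Step 4: Remaining total = 147 - 40 = 107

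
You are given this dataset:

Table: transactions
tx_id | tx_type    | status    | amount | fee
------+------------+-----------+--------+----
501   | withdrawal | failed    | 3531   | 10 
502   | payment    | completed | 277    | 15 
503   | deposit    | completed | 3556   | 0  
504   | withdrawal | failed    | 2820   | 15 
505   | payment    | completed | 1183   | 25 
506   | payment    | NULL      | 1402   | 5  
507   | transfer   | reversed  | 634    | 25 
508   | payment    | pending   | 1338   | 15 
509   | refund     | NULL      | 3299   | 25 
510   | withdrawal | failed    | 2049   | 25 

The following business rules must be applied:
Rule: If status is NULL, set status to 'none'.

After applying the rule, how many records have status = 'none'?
2

Step 1: Count records where status IS NULL
Step 2: Found 2 records with NULL status
Step 3: These records will have status set to 'none'
Step 4: Records already having status = 'none': 0
Step 5: Answer: 2 + 0 = 2 records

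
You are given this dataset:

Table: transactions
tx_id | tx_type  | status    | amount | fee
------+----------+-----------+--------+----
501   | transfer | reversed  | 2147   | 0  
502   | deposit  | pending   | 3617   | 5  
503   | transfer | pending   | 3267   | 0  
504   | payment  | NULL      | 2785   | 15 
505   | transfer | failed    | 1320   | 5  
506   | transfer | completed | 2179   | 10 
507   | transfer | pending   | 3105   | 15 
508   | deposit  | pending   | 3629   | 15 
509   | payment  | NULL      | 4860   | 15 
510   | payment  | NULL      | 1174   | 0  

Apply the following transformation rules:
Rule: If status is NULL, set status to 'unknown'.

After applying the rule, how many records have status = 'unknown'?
3

Step 1: Count records where status IS NULL
Step 2: Found 3 records with NULL status
Step 3: These records will have status set to 'unknown'
Step 4: Records already having status = 'unknown': 0
Step 5: Answer: 3 + 0 = 3 records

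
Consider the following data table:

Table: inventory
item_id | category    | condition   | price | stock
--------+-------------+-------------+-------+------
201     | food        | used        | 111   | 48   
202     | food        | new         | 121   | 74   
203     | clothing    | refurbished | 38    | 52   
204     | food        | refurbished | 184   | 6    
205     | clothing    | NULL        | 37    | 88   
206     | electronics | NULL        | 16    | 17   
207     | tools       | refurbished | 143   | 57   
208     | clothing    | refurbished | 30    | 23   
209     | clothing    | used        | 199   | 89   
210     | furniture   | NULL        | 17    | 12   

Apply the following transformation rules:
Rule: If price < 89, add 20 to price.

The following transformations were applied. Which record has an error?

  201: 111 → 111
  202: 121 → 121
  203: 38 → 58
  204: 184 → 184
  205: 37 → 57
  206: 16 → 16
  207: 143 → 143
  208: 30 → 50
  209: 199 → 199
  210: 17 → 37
Record 206 has an error. The correct transformed value should be 36, not 16.

Step 1: Check each record against the rule
Step 2: Record 206 has price = 16
Step 3: Since 16 < 89, the bonus should have been applied
Step 4: Correct value = 36, but claimed value = 16
Conclusion: Record 206 has the error.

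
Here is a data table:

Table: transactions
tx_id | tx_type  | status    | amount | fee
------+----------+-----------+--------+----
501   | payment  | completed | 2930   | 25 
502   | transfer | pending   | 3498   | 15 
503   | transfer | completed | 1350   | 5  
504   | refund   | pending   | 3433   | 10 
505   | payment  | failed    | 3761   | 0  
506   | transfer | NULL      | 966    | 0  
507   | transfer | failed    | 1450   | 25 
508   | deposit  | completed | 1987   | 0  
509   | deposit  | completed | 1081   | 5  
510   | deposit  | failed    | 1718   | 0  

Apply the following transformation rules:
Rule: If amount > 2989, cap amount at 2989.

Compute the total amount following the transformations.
20449

Step 1: 3 records have amount > 2989
Step 2: These records originally summed to 10692
Step 3: After capping: 3 × 2989 = 8967
Step 4: Unaffected records sum: 11482
Step 5: Final sum = 8967 + 11482 = 20449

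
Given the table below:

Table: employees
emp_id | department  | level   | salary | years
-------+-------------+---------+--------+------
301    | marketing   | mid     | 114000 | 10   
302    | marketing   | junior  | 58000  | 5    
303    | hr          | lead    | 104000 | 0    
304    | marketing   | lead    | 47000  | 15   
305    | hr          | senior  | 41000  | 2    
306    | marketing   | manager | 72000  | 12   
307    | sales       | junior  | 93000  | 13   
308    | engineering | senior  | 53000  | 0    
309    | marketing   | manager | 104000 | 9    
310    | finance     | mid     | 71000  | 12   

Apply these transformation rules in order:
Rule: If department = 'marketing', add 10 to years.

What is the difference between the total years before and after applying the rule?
50

Step 1: Original sum of years = 78
Step 2: 5 records have department = 'marketing'
Step 3: Each affected record changes by 10
Step 4: Total change = 5 × 10 = 50
Step 5: New sum = 78 + 50 = 128
Step 6: Difference = |128 - 78| = 50
        (Sum increased by 50)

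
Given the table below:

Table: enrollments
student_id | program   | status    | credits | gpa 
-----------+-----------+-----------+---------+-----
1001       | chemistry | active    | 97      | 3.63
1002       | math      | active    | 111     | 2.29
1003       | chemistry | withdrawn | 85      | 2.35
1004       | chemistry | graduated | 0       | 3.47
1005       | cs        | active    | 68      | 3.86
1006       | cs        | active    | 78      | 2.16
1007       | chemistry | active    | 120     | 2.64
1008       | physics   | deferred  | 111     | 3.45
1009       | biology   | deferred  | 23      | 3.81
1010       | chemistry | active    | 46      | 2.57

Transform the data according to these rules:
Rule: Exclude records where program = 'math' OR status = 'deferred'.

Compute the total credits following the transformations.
494

Step 1: Find records where program = 'math' OR status = 'deferred'
Step 2: 3 records match, summing to 245
Step 3: Original sum: 739
Step 4: Remaining sum = 739 - 245 = 494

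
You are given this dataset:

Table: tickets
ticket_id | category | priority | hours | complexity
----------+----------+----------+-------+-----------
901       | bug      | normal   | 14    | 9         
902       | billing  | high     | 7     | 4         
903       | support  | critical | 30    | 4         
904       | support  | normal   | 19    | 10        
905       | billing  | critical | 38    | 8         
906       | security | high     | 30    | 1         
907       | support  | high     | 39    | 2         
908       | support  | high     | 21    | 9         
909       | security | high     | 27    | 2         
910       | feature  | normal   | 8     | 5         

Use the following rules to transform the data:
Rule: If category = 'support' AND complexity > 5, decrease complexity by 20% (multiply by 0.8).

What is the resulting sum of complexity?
50.2

Step 1: Find records where category = 'support' AND complexity > 5
Step 2: 2 records match, summing to 19
Step 3: After multiplier: 19 × 0.8 = 15.2
Step 4: Unaffected records sum: 35
Step 5: Final sum = 15.2 + 35 = 50.2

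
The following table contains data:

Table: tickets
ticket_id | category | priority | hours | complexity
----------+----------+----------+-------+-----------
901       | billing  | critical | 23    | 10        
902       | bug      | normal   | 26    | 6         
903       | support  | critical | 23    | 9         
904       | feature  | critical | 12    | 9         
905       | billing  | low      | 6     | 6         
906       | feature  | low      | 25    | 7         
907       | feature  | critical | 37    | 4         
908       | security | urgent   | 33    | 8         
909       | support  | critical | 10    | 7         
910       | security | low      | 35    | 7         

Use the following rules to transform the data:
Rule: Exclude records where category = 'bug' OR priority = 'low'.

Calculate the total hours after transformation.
138

Step 1: Find records where category = 'bug' OR priority = 'low'
Step 2: 4 records match, summing to 92
Step 3: Original sum: 230
Step 4: Remaining sum = 230 - 92 = 138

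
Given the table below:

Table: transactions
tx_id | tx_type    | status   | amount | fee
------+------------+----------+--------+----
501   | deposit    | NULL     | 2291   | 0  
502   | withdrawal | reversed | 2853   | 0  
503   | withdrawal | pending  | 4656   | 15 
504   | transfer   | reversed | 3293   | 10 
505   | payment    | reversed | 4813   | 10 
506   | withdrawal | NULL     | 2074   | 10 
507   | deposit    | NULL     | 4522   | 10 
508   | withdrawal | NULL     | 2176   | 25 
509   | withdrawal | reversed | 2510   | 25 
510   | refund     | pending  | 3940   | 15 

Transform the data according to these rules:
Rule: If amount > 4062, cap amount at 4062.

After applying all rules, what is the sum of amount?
31323

Step 1: 3 records have amount > 4062
Step 2: These records originally summed to 13991
Step 3: After capping: 3 × 4062 = 12186
Step 4: Unaffected records sum: 19137
Step 5: Final sum = 12186 + 19137 = 31323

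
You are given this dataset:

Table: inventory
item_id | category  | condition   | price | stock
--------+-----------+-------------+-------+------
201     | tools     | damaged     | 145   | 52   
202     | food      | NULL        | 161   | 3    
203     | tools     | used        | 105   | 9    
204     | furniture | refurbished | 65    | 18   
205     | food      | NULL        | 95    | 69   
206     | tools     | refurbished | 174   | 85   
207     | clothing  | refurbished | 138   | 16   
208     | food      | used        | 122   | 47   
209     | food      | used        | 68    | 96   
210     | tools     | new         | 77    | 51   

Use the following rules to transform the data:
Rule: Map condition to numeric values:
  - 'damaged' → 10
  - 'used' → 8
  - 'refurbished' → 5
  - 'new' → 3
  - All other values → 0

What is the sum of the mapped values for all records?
52

Step 1: Apply mapping to each record
Step 2: Count by status:
  'damaged': 1 records × 10 = 10
  'used': 3 records × 8 = 24
  'refurbished': 3 records × 5 = 15
  'new': 1 records × 3 = 3
Step 3: Sum all mapped values = 52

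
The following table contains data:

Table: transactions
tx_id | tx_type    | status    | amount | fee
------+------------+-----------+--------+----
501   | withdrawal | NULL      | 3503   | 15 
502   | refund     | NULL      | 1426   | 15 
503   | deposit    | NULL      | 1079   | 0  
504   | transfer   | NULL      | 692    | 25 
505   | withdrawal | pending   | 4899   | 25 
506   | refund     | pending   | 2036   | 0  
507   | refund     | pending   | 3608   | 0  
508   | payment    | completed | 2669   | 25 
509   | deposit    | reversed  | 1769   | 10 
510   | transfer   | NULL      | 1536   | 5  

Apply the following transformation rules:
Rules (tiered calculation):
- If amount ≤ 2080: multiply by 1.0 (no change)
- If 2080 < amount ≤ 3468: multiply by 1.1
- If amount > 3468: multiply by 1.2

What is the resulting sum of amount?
25885.9

Step 1: Tier 1 (amount ≤ 2080): 6 records, sum = 8538 × 1.0 = 8538.0
Step 2: Tier 2 (2080 < amount ≤ 3468): 1 records, sum = 2669 × 1.1 = 2935.9
Step 3: Tier 3 (amount > 3468): 3 records, sum = 12010 × 1.2 = 14412.0
Step 4: Final sum = 8538.0 + 2935.9 + 14412.0 = 25885.9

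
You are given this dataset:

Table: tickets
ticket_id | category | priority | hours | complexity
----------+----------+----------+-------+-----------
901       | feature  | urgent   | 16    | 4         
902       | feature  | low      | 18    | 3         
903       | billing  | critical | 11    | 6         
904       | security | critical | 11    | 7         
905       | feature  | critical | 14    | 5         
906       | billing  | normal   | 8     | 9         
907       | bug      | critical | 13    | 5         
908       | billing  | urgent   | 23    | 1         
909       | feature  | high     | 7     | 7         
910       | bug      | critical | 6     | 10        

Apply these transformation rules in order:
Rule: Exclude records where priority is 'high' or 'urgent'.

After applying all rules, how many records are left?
7

Step 1: Count records to exclude
  - 1 (high) + 2 (urgent) = 3 records
Step 2: Total records: 10
Step 3: Remaining = 10 - 3 = 7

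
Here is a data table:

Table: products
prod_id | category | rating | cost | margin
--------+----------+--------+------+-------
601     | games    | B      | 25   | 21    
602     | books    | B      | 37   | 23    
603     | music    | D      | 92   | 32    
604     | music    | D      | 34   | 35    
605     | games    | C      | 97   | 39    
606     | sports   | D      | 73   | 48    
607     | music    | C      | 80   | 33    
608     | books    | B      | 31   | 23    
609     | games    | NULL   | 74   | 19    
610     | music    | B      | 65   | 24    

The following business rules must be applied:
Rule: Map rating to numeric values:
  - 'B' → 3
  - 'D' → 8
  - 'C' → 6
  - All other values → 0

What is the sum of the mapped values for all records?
48

Step 1: Apply mapping to each record
Step 2: Count by status:
  'B': 4 records × 3 = 12
  'D': 3 records × 8 = 24
  'C': 2 records × 6 = 12
Step 3: Sum all mapped values = 48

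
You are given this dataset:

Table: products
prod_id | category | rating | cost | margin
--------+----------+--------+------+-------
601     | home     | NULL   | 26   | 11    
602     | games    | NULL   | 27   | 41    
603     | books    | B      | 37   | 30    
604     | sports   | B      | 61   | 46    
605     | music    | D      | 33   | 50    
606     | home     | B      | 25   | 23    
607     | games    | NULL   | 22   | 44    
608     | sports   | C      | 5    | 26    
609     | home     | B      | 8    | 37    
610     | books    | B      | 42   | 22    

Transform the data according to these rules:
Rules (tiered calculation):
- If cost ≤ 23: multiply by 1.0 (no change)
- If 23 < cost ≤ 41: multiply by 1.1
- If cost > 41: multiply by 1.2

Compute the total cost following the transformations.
321.4

Step 1: Tier 1 (cost ≤ 23): 3 records, sum = 35 × 1.0 = 35.0
Step 2: Tier 2 (23 < cost ≤ 41): 5 records, sum = 148 × 1.1 = 162.8
Step 3: Tier 3 (cost > 41): 2 records, sum = 103 × 1.2 = 123.6
Step 4: Final sum = 35.0 + 162.8 + 123.6 = 321.4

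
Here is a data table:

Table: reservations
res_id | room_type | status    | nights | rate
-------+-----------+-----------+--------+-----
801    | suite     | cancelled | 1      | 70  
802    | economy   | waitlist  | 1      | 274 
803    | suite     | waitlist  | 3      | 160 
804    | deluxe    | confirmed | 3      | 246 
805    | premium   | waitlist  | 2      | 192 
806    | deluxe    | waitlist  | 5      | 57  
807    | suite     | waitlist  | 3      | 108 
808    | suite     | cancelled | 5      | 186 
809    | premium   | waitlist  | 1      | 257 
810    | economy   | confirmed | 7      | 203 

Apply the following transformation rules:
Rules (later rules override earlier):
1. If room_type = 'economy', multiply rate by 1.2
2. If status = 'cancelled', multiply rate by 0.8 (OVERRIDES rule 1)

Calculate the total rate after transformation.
1797.2

Step 1: Rule 2 takes priority for records with status = 'cancelled'
  - 2 records: 256 × 0.8 = 204.8
Step 2: Rule 1 applies to remaining records with room_type = 'economy'
  - 2 records: 477 × 1.2 = 572.4
Step 3: Other records unchanged: 1020
Step 4: Final sum = 204.8 + 572.4 + 1020 = 1797.2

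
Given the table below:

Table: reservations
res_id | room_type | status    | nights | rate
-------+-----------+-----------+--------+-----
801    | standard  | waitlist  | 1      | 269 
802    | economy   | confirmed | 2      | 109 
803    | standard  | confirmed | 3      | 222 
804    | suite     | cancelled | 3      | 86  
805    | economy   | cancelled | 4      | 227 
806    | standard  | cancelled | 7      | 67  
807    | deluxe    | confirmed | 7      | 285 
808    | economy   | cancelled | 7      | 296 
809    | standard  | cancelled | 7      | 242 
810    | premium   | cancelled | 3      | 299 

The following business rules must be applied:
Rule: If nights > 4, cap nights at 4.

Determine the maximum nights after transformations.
4

Step 1: Original maximum nights = 7
Step 2: Apply cap at 4
Step 3: 4 records had nights > 4 and were capped
Step 4: Maximum after transformation = 4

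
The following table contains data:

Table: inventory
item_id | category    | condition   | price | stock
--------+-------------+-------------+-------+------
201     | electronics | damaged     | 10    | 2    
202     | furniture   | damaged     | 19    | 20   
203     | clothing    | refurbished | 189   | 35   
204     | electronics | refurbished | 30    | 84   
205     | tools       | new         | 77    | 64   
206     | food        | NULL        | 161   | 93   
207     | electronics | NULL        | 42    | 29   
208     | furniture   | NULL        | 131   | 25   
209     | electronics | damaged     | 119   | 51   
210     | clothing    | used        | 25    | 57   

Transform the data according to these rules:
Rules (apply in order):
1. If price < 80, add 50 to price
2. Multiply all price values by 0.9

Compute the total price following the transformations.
992.7

Step 1: Apply Rule 1 - Add 50 to records with price < 80
  - 6 records affected: 203 + (6 × 50) = 503
  - Unaffected records: 600
  - Sum after Rule 1: 1103
Step 2: Apply Rule 2 - Multiply all by 0.9
  - 1103 × 0.9 = 992.7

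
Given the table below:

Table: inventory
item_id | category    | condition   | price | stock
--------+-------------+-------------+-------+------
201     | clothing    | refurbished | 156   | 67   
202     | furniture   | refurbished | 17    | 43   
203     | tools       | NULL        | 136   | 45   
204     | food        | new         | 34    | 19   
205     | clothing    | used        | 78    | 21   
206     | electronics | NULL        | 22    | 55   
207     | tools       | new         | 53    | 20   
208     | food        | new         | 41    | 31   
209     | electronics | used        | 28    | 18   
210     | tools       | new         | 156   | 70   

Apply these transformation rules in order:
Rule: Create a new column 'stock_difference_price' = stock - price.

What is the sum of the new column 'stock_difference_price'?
-332

Step 1: For each record, compute stock - price
Example calculations:
  67 - 156 = -89
  43 - 17 = 26
  45 - 136 = -91
  ...
Step 2: Sum all derived values
Step 3: Total = -332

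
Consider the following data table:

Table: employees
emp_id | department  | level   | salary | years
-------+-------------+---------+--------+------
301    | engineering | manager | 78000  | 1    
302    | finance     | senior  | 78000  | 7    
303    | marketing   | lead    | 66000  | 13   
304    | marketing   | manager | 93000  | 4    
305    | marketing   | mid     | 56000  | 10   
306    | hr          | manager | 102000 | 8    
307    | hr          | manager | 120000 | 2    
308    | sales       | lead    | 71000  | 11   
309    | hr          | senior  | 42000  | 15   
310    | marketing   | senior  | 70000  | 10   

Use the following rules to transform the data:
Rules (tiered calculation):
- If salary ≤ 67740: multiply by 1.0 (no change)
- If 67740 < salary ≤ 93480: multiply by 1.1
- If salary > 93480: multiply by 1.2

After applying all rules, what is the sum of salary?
859400.0

Step 1: Tier 1 (salary ≤ 67740): 3 records, sum = 164000 × 1.0 = 164000.0
Step 2: Tier 2 (67740 < salary ≤ 93480): 5 records, sum = 390000 × 1.1 = 429000.0
Step 3: Tier 3 (salary > 93480): 2 records, sum = 222000 × 1.2 = 266400.0
Step 4: Final sum = 164000.0 + 429000.0 + 266400.0 = 859400.0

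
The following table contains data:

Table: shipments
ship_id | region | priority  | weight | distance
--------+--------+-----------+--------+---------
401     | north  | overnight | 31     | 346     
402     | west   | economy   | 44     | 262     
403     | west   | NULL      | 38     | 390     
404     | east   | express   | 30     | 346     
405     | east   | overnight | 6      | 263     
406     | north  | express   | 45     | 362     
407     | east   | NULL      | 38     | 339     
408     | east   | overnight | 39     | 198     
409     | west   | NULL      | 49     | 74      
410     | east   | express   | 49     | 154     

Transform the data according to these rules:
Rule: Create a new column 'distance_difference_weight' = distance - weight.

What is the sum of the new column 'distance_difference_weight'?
2365

Step 1: For each record, compute distance - weight
Example calculations:
  346 - 31 = 315
  262 - 44 = 218
  390 - 38 = 352
  ...
Step 2: Sum all derived values
Step 3: Total = 2365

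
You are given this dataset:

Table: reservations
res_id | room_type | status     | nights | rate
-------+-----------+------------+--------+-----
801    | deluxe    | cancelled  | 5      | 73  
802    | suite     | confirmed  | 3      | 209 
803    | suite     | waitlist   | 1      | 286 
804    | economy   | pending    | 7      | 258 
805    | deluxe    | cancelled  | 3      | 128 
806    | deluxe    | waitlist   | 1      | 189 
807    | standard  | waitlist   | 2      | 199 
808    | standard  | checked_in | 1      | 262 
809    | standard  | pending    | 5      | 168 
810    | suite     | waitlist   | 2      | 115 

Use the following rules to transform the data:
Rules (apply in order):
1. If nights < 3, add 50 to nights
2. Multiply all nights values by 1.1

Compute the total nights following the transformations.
308.0

Step 1: Apply Rule 1 - Add 50 to records with nights < 3
  - 5 records affected: 7 + (5 × 50) = 257
  - Unaffected records: 23
  - Sum after Rule 1: 280
Step 2: Apply Rule 2 - Multiply all by 1.1
  - 280 × 1.1 = 308.0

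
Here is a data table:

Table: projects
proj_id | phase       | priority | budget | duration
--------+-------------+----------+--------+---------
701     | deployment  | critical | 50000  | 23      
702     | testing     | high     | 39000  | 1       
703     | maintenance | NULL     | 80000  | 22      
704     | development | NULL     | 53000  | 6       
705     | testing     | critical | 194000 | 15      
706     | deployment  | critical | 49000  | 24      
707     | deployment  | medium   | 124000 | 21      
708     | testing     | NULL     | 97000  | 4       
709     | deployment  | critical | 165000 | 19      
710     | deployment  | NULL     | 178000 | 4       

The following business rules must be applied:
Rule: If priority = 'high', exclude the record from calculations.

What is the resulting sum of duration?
138

Step 1: Identify records where priority = 'high'
Step 2: The excluded records sum to 1
Step 3: Original total duration = 139
Step 4: Remaining total = 139 - 1 = 138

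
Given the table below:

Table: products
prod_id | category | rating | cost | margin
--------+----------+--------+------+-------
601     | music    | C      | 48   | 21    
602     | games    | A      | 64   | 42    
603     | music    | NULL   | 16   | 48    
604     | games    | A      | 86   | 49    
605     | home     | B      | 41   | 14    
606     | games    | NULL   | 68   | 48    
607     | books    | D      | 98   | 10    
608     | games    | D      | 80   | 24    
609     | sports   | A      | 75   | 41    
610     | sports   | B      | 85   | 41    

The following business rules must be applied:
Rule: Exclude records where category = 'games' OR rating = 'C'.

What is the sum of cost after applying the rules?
315

Step 1: Find records where category = 'games' OR rating = 'C'
Step 2: 5 records match, summing to 346
Step 3: Original sum: 661
Step 4: Remaining sum = 661 - 346 = 315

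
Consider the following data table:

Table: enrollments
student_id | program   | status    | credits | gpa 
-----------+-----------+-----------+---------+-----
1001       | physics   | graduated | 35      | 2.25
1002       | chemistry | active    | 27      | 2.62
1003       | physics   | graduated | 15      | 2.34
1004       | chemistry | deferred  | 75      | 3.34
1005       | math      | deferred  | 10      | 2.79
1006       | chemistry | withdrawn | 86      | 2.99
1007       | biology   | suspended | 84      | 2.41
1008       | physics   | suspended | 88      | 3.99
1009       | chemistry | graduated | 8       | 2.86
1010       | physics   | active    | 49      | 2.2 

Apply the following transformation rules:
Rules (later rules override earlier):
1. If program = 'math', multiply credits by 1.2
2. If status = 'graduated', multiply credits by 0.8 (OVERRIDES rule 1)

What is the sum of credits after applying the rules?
467.4

Step 1: Rule 2 takes priority for records with status = 'graduated'
  - 3 records: 58 × 0.8 = 46.4
Step 2: Rule 1 applies to remaining records with program = 'math'
  - 1 records: 10 × 1.2 = 12.0
Step 3: Other records unchanged: 409
Step 4: Final sum = 46.4 + 12.0 + 409 = 467.4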